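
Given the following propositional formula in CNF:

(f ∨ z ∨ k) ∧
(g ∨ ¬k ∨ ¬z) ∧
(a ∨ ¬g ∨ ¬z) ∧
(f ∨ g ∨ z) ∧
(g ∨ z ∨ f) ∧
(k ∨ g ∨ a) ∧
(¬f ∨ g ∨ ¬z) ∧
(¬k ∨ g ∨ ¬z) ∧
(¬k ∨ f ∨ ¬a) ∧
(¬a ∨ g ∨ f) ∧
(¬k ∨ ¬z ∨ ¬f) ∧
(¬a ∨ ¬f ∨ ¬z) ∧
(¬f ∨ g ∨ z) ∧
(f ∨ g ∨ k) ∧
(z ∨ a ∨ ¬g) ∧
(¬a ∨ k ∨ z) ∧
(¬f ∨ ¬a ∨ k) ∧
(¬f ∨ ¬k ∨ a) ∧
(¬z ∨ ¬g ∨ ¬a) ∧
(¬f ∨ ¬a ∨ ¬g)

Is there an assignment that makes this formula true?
No

No, the formula is not satisfiable.

No assignment of truth values to the variables can make all 20 clauses true simultaneously.

The formula is UNSAT (unsatisfiable).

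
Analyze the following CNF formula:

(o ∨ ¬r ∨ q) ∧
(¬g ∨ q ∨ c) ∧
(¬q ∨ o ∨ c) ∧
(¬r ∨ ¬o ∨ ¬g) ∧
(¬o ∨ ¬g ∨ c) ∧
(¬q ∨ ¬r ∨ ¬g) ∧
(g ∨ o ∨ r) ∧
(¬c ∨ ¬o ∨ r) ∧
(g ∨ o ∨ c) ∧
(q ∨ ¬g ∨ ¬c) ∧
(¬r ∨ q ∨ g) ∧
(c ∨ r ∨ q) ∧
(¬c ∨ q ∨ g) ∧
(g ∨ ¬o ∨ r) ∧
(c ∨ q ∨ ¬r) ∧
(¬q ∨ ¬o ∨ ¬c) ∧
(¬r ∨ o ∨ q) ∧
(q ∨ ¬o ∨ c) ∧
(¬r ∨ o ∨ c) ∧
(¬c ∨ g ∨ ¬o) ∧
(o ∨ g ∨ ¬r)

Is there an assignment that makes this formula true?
Yes

Yes, the formula is satisfiable.

One satisfying assignment is: c=True, o=False, g=True, r=False, q=True

Verification: With this assignment, all 21 clauses evaluate to true.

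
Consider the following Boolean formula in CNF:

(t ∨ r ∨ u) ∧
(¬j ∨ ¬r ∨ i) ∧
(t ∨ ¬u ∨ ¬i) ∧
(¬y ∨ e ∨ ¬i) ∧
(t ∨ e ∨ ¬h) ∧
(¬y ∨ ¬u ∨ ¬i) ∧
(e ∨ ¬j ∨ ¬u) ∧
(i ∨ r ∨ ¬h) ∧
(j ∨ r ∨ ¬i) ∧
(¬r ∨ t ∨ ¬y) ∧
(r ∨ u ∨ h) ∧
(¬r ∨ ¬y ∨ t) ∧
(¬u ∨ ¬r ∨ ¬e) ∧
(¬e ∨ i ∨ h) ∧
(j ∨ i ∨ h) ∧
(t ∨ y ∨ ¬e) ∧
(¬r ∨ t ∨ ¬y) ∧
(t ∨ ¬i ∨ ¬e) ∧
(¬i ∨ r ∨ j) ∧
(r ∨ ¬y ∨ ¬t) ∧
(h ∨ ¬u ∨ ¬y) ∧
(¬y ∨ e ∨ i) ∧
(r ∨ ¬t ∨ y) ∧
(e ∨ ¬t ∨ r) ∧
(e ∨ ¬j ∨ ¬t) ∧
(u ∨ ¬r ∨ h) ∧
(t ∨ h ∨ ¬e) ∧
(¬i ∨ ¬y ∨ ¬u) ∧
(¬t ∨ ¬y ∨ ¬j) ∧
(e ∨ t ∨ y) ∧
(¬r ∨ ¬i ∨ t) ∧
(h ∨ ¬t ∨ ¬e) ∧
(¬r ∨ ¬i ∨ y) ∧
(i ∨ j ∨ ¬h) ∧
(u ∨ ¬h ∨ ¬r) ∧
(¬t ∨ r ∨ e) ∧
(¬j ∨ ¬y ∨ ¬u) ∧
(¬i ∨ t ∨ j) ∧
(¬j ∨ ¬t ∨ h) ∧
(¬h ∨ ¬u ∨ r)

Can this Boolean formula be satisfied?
No

No, the formula is not satisfiable.

No assignment of truth values to the variables can make all 40 clauses true simultaneously.

The formula is UNSAT (unsatisfiable).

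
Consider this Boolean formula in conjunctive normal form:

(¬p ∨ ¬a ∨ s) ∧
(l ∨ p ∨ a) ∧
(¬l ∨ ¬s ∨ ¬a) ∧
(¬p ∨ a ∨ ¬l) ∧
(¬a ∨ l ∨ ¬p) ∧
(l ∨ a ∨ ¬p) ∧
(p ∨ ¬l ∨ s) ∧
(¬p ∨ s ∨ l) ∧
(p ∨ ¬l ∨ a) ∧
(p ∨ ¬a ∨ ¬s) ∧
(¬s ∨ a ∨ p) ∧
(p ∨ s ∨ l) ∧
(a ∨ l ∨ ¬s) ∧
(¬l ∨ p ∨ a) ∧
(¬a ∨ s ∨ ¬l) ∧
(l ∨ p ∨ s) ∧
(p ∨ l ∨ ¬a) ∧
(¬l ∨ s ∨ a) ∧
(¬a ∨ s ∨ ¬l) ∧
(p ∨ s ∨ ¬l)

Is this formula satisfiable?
No

No, the formula is not satisfiable.

No assignment of truth values to the variables can make all 20 clauses true simultaneously.

The formula is UNSAT (unsatisfiable).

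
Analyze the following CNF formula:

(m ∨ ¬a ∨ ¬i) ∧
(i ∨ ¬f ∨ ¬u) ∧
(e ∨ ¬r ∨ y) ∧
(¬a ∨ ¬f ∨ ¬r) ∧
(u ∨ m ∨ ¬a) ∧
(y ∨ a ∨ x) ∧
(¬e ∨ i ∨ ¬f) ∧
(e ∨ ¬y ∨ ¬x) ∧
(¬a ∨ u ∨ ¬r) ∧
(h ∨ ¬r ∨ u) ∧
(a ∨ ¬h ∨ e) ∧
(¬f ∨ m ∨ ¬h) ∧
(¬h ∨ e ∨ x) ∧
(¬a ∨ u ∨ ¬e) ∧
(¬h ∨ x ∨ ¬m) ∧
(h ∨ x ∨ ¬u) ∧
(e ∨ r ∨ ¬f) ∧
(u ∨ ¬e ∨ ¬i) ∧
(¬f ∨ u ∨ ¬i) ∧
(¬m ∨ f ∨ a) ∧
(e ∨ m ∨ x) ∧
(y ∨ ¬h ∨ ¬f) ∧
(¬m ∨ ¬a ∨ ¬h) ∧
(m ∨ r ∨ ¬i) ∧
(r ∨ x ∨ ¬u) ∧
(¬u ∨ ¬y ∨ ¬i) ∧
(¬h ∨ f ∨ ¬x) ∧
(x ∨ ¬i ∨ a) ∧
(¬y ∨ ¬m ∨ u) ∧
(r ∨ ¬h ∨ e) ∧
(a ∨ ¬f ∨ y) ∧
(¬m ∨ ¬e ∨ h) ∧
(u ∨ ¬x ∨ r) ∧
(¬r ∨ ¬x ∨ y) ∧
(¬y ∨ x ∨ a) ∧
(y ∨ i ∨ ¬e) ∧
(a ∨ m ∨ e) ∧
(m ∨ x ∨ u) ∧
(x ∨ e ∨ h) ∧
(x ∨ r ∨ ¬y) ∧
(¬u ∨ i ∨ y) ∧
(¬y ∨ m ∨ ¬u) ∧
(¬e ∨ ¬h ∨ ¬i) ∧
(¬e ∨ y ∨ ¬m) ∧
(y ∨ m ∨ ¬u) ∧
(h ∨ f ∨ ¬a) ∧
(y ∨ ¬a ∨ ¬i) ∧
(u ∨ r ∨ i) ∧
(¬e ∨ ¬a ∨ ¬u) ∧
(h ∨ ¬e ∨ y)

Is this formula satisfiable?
No

No, the formula is not satisfiable.

No assignment of truth values to the variables can make all 50 clauses true simultaneously.

The formula is UNSAT (unsatisfiable).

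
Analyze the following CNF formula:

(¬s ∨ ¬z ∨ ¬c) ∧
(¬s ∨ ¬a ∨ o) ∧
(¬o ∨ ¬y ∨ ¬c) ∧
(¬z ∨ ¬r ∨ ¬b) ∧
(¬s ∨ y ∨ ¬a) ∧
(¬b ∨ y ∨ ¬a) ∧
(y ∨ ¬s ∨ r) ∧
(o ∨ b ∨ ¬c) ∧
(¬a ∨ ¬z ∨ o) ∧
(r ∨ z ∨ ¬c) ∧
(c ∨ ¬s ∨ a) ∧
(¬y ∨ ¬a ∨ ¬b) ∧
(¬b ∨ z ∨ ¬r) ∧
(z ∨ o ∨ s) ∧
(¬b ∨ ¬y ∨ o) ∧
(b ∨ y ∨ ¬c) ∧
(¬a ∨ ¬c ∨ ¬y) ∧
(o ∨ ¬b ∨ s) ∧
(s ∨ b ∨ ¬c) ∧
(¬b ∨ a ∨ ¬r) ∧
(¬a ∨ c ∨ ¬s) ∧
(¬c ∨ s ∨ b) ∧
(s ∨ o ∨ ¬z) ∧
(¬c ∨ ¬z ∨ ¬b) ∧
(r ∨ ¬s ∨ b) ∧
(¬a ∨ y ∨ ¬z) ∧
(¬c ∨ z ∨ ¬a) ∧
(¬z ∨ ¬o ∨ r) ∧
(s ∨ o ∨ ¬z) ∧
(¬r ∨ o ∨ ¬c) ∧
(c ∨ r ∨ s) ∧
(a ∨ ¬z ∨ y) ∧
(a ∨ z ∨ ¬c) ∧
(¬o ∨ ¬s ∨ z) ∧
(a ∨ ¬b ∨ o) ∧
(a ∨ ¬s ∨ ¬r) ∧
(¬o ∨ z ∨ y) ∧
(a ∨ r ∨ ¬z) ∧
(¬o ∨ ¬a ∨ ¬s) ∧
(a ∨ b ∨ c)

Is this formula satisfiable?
Yes

Yes, the formula is satisfiable.

One satisfying assignment is: s=False, a=True, z=False, b=False, r=True, c=False, y=True, o=True

Verification: With this assignment, all 40 clauses evaluate to true.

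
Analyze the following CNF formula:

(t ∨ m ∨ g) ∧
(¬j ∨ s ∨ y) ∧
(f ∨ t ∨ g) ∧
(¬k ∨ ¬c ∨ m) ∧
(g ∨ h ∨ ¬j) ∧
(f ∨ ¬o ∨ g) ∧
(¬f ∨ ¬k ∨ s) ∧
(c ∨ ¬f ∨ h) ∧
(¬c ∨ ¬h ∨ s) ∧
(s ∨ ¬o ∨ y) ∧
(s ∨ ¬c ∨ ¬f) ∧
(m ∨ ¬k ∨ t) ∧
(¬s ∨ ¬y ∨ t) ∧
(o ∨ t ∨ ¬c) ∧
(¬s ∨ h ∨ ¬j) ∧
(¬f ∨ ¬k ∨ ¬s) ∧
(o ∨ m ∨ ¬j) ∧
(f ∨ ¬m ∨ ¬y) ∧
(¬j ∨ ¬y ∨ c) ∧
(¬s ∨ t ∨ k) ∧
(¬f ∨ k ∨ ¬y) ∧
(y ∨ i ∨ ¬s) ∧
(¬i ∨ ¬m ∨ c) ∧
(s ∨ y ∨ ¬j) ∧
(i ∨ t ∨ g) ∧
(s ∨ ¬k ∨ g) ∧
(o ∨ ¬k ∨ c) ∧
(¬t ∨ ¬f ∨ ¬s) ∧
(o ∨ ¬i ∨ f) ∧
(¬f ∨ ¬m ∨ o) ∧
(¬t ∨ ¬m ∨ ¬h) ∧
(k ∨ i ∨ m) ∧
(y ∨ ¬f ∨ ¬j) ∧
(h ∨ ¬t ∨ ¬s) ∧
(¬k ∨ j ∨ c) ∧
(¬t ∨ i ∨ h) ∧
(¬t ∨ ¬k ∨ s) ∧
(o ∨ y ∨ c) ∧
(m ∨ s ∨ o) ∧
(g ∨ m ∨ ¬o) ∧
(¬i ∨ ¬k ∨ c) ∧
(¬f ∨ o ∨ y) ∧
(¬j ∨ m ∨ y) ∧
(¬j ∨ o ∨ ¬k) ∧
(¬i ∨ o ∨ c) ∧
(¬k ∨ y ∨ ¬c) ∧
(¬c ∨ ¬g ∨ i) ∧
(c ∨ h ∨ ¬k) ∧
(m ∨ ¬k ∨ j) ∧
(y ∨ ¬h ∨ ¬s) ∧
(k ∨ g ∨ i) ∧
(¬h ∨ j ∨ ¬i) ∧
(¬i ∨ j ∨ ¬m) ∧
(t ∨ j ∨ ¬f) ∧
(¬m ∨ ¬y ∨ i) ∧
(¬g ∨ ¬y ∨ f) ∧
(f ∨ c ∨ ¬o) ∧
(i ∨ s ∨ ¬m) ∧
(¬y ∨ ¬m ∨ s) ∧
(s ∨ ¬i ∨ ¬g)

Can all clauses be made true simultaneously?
No

No, the formula is not satisfiable.

No assignment of truth values to the variables can make all 60 clauses true simultaneously.

The formula is UNSAT (unsatisfiable).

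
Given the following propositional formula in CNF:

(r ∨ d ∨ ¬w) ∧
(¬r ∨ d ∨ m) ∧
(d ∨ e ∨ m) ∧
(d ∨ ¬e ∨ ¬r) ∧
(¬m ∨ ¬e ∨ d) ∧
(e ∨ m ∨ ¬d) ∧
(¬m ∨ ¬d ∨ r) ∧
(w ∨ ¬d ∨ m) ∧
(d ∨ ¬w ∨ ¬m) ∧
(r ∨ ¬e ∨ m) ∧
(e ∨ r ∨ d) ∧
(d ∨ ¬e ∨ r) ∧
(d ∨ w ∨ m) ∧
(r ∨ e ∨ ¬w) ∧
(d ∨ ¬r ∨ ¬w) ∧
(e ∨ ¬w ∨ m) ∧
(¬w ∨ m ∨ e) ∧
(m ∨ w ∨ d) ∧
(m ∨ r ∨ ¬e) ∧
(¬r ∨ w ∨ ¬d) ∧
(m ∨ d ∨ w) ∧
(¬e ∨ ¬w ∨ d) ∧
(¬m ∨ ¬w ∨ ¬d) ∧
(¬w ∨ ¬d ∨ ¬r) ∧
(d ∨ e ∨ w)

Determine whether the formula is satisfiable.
No

No, the formula is not satisfiable.

No assignment of truth values to the variables can make all 25 clauses true simultaneously.

The formula is UNSAT (unsatisfiable).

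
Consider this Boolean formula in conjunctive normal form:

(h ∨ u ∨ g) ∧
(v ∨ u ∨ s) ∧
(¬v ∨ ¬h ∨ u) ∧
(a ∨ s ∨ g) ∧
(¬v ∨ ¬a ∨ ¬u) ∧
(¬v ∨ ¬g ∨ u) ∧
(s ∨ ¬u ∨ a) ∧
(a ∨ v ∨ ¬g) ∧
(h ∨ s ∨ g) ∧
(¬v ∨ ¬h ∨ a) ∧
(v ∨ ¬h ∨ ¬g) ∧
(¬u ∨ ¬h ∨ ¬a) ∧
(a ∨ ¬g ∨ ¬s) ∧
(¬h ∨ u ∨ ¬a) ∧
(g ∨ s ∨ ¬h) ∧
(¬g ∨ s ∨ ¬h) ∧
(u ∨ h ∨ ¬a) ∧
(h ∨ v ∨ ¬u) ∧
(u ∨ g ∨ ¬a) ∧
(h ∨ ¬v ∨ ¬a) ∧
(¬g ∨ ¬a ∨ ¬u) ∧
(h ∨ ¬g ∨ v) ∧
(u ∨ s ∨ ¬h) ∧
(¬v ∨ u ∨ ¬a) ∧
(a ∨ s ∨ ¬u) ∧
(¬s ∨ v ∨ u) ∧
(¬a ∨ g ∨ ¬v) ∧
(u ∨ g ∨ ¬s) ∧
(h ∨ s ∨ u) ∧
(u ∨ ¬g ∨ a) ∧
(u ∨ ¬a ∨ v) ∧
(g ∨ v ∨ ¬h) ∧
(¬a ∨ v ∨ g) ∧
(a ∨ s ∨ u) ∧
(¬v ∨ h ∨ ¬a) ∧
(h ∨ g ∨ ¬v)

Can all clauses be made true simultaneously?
No

No, the formula is not satisfiable.

No assignment of truth values to the variables can make all 36 clauses true simultaneously.

The formula is UNSAT (unsatisfiable).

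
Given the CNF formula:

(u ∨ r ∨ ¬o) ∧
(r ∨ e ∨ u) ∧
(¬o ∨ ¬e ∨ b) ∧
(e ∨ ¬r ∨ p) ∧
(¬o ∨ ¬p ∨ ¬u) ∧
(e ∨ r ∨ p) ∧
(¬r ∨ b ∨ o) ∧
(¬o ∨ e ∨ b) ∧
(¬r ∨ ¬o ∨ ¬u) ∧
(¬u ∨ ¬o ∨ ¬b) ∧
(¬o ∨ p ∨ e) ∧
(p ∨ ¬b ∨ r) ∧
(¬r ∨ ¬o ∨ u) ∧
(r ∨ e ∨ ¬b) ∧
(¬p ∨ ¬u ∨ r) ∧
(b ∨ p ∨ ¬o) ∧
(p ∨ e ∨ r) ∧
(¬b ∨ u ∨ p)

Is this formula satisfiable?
Yes

Yes, the formula is satisfiable.

One satisfying assignment is: r=False, e=True, u=False, o=False, b=False, p=False

Verification: With this assignment, all 18 clauses evaluate to true.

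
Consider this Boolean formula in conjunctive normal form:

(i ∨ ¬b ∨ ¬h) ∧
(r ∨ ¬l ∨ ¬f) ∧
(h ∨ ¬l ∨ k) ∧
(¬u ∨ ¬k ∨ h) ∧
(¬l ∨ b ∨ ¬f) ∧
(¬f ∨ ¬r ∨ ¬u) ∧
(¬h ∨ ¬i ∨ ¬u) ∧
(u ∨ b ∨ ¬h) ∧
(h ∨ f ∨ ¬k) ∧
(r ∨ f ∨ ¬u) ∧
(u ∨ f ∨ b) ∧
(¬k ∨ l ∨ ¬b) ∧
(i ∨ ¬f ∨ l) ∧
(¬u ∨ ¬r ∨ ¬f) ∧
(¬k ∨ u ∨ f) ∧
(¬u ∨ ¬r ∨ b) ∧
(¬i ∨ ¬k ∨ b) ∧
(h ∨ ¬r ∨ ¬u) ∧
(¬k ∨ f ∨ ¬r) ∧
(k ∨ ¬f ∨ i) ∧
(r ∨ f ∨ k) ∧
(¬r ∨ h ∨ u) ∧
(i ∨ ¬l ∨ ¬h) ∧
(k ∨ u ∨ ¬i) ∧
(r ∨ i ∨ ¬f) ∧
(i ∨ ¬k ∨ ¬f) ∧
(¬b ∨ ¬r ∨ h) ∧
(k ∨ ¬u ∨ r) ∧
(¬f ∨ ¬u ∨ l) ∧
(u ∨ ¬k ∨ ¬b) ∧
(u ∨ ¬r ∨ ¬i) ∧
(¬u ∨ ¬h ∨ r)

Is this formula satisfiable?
No

No, the formula is not satisfiable.

No assignment of truth values to the variables can make all 32 clauses true simultaneously.

The formula is UNSAT (unsatisfiable).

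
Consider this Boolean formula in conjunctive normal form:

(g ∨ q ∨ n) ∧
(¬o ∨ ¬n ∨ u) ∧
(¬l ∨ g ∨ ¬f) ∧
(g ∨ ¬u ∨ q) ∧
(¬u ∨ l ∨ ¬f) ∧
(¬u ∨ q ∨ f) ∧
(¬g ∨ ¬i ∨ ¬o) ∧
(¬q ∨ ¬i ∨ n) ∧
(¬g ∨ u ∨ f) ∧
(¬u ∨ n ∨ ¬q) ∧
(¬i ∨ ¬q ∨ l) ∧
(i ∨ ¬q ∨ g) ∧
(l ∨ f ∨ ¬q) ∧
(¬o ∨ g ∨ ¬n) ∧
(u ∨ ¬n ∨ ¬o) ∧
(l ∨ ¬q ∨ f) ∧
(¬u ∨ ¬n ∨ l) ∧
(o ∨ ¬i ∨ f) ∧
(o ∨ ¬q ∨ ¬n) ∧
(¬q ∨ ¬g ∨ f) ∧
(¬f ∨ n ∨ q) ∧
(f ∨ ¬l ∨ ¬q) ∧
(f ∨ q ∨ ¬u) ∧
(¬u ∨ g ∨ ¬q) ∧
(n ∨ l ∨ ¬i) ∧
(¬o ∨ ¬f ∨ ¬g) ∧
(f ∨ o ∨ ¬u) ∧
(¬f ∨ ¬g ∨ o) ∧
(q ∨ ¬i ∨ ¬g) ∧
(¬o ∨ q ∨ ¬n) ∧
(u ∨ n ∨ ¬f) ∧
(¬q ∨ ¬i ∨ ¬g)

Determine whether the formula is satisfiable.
Yes

Yes, the formula is satisfiable.

One satisfying assignment is: q=False, u=False, i=False, g=False, l=False, o=False, n=True, f=False

Verification: With this assignment, all 32 clauses evaluate to true.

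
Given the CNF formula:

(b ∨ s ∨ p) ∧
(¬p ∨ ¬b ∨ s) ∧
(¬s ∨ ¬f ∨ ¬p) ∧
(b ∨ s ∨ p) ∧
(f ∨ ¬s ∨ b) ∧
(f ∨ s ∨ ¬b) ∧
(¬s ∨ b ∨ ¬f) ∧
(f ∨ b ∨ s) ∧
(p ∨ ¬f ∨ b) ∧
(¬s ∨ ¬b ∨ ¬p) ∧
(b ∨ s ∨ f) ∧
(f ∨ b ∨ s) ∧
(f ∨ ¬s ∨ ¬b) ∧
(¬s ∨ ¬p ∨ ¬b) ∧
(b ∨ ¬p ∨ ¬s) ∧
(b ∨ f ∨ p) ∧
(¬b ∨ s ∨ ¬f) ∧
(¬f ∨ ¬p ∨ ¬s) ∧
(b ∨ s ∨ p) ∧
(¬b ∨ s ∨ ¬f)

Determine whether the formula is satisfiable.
Yes

Yes, the formula is satisfiable.

One satisfying assignment is: b=True, s=True, p=False, f=True

Verification: With this assignment, all 20 clauses evaluate to true.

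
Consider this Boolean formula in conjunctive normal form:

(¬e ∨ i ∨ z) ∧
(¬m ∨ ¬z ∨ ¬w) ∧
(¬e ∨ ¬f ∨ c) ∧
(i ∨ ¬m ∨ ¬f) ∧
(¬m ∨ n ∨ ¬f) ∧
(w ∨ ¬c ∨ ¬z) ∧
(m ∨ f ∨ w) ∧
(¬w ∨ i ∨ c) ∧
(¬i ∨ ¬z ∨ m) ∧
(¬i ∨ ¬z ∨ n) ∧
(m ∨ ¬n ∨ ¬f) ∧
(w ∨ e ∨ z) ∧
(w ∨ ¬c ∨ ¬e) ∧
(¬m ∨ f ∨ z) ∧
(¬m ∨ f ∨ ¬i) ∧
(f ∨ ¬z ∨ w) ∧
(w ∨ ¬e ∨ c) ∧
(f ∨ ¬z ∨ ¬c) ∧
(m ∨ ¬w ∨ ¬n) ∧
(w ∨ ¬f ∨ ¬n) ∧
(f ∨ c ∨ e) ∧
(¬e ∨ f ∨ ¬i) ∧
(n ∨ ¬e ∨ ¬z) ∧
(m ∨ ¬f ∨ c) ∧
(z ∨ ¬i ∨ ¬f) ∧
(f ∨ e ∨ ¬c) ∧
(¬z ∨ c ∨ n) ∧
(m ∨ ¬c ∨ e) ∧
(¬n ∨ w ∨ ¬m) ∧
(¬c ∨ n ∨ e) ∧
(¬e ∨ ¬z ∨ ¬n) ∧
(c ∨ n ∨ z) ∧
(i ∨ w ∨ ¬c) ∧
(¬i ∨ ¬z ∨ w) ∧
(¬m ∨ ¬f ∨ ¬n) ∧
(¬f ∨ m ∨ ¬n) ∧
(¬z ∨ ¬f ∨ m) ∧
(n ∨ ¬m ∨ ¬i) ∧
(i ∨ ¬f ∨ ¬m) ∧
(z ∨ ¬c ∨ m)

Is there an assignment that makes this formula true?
No

No, the formula is not satisfiable.

No assignment of truth values to the variables can make all 40 clauses true simultaneously.

The formula is UNSAT (unsatisfiable).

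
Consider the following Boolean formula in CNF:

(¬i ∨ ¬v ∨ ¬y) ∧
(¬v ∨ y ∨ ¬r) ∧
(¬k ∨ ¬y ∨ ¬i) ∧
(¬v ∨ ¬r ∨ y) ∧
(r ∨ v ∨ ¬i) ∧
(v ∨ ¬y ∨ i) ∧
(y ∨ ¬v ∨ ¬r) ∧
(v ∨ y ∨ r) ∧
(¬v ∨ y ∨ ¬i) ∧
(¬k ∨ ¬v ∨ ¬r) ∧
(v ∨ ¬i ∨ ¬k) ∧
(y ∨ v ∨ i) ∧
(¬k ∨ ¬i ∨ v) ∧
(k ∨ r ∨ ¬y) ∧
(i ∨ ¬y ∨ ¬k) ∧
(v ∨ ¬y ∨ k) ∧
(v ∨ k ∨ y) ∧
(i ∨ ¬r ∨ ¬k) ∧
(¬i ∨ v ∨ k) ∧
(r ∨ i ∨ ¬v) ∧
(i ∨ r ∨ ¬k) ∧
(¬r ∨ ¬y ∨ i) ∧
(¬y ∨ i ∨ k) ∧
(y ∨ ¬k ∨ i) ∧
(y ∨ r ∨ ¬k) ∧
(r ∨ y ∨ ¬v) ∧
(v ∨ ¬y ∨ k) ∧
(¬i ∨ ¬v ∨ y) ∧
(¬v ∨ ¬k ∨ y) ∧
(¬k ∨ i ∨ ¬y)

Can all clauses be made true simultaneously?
No

No, the formula is not satisfiable.

No assignment of truth values to the variables can make all 30 clauses true simultaneously.

The formula is UNSAT (unsatisfiable).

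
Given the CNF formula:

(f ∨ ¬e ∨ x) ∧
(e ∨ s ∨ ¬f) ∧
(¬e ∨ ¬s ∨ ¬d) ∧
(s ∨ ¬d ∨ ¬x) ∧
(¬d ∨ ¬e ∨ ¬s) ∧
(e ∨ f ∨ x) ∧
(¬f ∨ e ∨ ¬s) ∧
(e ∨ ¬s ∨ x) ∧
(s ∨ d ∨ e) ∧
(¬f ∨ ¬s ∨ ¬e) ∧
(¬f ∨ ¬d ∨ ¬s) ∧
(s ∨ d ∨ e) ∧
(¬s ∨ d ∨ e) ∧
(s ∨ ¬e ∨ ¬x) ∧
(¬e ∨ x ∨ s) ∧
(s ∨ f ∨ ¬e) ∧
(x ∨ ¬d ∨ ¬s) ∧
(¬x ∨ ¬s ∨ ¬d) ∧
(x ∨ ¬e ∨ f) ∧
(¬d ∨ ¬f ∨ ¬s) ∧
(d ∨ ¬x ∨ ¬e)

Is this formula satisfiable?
No

No, the formula is not satisfiable.

No assignment of truth values to the variables can make all 21 clauses true simultaneously.

The formula is UNSAT (unsatisfiable).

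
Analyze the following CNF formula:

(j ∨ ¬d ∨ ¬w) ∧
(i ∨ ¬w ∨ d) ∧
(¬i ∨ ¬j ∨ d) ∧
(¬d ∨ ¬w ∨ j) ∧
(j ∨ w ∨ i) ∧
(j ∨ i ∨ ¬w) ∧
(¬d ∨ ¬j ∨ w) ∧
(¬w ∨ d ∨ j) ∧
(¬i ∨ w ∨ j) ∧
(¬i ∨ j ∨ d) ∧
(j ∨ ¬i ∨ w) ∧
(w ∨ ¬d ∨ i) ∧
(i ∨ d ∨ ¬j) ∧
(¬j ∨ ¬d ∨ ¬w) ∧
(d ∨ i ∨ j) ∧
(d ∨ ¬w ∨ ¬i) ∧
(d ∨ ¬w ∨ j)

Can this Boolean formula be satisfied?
No

No, the formula is not satisfiable.

No assignment of truth values to the variables can make all 17 clauses true simultaneously.

The formula is UNSAT (unsatisfiable).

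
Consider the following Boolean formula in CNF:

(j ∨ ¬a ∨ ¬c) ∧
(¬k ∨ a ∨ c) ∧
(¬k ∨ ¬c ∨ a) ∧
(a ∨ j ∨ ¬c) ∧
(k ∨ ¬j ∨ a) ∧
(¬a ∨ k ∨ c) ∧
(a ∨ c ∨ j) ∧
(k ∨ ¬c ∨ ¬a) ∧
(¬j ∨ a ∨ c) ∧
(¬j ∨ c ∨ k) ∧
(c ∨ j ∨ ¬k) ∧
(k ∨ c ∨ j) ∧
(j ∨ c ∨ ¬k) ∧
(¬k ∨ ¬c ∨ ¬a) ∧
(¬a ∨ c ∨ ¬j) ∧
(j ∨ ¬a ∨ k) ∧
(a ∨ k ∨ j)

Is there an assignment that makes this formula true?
No

No, the formula is not satisfiable.

No assignment of truth values to the variables can make all 17 clauses true simultaneously.

The formula is UNSAT (unsatisfiable).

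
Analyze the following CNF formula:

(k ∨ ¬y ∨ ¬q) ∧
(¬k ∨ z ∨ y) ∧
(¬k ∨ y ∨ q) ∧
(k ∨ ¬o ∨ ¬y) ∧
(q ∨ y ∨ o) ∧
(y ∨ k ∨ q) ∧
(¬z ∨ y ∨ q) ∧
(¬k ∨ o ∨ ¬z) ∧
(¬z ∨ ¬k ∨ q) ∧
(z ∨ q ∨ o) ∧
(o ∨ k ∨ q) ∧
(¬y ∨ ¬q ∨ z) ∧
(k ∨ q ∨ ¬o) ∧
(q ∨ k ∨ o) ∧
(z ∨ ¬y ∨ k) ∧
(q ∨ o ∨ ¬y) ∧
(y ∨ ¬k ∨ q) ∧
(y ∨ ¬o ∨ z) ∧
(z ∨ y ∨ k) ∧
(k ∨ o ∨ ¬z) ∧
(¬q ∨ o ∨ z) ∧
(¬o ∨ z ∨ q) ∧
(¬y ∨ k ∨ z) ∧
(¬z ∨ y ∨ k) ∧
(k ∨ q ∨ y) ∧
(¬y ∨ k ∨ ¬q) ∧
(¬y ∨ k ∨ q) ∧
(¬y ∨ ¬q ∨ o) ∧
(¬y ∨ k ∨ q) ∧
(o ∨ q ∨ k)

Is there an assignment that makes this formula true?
Yes

Yes, the formula is satisfiable.

One satisfying assignment is: q=True, y=False, o=True, z=True, k=True

Verification: With this assignment, all 30 clauses evaluate to true.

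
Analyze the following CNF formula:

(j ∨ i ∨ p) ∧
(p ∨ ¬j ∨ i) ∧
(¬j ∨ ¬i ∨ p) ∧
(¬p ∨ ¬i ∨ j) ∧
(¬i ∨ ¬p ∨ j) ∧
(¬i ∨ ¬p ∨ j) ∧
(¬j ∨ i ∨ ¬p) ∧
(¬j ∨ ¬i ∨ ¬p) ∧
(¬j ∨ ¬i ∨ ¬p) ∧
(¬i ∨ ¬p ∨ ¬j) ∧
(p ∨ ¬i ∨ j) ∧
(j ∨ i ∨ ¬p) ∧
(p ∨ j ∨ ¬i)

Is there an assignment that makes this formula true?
No

No, the formula is not satisfiable.

No assignment of truth values to the variables can make all 13 clauses true simultaneously.

The formula is UNSAT (unsatisfiable).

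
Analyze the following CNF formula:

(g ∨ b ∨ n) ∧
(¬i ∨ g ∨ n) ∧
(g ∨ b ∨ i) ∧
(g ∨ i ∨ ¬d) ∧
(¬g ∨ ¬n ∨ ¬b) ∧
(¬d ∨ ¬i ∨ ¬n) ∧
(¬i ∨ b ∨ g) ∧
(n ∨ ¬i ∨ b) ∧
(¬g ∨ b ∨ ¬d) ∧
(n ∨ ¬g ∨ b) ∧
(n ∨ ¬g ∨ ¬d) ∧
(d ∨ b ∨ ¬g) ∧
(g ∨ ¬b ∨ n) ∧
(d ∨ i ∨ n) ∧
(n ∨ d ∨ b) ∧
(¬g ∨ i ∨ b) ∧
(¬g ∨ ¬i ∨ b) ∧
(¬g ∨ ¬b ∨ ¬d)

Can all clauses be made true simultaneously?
Yes

Yes, the formula is satisfiable.

One satisfying assignment is: d=False, i=True, n=False, g=True, b=True

Verification: With this assignment, all 18 clauses evaluate to true.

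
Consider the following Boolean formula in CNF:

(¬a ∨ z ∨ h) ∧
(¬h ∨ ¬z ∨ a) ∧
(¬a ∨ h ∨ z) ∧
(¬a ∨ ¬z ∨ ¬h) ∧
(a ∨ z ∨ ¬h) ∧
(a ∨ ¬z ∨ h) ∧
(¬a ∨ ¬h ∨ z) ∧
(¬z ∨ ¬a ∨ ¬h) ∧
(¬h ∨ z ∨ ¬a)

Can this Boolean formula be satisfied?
Yes

Yes, the formula is satisfiable.

One satisfying assignment is: a=False, h=False, z=False

Verification: With this assignment, all 9 clauses evaluate to true.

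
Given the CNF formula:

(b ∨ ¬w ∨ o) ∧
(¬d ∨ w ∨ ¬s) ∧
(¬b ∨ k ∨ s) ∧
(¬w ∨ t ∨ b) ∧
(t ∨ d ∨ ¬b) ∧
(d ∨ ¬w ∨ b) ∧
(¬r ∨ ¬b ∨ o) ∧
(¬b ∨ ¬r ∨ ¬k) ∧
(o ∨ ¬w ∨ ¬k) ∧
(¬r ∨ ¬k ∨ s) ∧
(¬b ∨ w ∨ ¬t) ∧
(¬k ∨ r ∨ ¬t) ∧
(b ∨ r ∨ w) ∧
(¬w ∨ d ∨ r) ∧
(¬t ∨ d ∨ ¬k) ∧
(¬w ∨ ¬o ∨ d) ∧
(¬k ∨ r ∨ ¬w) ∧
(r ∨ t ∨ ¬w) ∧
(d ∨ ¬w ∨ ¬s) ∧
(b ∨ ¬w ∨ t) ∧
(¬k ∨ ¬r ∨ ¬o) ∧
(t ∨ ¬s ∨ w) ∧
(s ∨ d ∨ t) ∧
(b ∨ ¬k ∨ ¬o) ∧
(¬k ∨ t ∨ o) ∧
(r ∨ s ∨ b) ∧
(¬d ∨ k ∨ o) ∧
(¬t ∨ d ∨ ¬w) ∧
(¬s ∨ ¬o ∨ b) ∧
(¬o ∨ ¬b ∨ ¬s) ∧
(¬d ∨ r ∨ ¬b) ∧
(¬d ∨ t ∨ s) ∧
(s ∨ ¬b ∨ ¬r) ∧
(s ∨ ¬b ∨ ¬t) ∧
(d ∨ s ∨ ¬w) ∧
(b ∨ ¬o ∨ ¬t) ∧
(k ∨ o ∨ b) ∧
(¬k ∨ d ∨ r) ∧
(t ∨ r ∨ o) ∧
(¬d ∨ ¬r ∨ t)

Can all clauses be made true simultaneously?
No

No, the formula is not satisfiable.

No assignment of truth values to the variables can make all 40 clauses true simultaneously.

The formula is UNSAT (unsatisfiable).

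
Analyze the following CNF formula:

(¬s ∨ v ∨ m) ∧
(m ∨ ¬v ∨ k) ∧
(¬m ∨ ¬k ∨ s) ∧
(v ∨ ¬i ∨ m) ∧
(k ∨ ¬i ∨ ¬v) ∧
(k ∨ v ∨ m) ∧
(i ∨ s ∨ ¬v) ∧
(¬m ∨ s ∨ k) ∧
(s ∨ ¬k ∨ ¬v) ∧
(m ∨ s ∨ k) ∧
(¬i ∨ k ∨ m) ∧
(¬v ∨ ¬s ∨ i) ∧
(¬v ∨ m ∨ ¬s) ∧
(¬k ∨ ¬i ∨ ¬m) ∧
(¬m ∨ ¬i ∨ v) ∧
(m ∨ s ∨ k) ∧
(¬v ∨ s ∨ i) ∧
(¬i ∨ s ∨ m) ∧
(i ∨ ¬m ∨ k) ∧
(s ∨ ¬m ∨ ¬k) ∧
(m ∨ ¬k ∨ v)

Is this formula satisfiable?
Yes

Yes, the formula is satisfiable.

One satisfying assignment is: v=False, i=False, s=True, m=True, k=True

Verification: With this assignment, all 21 clauses evaluate to true.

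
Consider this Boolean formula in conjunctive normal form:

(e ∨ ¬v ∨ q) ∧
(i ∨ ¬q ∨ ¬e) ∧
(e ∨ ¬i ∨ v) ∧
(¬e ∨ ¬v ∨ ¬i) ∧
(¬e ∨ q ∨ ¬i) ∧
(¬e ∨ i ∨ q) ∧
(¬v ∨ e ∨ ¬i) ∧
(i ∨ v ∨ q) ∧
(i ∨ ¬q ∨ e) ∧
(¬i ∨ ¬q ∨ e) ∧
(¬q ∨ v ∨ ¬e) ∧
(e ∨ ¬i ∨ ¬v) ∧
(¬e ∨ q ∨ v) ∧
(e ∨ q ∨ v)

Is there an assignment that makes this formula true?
No

No, the formula is not satisfiable.

No assignment of truth values to the variables can make all 14 clauses true simultaneously.

The formula is UNSAT (unsatisfiable).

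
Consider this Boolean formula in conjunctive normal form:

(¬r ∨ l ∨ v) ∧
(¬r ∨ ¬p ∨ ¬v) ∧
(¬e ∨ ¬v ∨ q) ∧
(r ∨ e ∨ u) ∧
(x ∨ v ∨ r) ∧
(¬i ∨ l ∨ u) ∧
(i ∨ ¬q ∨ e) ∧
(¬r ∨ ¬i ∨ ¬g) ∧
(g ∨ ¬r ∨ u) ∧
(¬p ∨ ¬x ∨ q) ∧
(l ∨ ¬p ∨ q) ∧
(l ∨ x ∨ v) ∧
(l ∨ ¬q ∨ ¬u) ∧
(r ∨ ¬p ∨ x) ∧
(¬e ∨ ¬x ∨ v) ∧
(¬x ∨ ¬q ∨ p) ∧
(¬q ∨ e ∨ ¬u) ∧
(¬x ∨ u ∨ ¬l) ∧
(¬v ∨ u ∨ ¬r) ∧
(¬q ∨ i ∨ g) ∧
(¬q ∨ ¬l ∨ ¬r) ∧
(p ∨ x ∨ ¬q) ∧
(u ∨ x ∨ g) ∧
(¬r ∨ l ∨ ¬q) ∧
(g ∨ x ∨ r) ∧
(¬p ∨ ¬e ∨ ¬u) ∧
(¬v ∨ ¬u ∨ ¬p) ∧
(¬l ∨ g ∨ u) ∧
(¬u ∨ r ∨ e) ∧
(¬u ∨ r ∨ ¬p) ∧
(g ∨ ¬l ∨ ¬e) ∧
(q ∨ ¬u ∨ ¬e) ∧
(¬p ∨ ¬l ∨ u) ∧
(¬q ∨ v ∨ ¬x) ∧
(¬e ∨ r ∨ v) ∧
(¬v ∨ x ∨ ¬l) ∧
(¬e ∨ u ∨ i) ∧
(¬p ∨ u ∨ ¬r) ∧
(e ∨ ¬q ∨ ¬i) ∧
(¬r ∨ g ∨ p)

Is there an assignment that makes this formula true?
Yes

Yes, the formula is satisfiable.

One satisfying assignment is: i=False, g=False, u=True, e=False, r=True, p=True, q=False, v=False, x=False, l=True

Verification: With this assignment, all 40 clauses evaluate to true.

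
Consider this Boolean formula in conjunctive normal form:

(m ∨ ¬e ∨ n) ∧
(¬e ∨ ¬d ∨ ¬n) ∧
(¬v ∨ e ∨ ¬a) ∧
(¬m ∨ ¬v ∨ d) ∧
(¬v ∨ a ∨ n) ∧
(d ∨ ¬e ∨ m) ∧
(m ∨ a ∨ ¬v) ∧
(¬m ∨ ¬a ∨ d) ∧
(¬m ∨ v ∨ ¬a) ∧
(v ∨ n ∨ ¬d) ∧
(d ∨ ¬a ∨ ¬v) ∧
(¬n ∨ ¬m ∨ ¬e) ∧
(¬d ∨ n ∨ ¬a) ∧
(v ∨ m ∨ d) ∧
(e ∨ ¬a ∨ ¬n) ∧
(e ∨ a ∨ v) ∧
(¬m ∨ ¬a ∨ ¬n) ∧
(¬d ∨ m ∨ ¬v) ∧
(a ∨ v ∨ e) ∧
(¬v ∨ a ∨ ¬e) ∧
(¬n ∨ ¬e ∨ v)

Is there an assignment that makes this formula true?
Yes

Yes, the formula is satisfiable.

One satisfying assignment is: d=False, a=False, n=False, v=False, m=True, e=True

Verification: With this assignment, all 21 clauses evaluate to true.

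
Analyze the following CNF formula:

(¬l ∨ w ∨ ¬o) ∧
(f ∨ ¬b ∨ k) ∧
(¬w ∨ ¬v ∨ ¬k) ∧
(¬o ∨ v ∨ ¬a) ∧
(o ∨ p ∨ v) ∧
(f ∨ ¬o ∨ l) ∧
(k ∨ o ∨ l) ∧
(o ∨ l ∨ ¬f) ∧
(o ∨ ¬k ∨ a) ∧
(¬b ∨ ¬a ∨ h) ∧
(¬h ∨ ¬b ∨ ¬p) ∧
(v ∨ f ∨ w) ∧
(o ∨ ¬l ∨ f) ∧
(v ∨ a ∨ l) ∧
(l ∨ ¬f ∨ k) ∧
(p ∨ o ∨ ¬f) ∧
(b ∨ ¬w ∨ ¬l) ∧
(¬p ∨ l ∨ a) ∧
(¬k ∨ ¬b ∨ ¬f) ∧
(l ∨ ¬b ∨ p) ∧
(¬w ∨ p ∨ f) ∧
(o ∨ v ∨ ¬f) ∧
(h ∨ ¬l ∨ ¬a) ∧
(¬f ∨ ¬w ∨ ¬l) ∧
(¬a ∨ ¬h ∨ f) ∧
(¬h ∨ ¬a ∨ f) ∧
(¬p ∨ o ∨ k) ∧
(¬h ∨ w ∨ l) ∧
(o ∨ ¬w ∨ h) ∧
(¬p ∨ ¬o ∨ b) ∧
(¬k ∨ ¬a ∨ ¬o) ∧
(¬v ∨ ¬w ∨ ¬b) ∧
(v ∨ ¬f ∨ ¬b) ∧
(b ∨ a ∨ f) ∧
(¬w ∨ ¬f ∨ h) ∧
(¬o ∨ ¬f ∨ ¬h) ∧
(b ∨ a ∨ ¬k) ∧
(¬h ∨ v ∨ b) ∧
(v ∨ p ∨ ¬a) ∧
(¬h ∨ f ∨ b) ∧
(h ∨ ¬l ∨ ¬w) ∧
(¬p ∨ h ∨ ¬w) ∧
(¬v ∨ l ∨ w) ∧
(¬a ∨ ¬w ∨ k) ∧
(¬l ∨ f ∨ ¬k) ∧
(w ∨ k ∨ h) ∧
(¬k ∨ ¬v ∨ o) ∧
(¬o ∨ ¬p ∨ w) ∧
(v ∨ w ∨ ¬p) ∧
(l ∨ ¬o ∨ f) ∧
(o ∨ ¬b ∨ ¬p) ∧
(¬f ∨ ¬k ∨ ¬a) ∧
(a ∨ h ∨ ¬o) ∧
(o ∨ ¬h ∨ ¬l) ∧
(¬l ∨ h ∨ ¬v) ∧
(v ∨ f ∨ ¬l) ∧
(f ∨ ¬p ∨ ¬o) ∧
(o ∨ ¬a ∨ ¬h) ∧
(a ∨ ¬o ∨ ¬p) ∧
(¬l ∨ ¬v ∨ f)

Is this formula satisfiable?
No

No, the formula is not satisfiable.

No assignment of truth values to the variables can make all 60 clauses true simultaneously.

The formula is UNSAT (unsatisfiable).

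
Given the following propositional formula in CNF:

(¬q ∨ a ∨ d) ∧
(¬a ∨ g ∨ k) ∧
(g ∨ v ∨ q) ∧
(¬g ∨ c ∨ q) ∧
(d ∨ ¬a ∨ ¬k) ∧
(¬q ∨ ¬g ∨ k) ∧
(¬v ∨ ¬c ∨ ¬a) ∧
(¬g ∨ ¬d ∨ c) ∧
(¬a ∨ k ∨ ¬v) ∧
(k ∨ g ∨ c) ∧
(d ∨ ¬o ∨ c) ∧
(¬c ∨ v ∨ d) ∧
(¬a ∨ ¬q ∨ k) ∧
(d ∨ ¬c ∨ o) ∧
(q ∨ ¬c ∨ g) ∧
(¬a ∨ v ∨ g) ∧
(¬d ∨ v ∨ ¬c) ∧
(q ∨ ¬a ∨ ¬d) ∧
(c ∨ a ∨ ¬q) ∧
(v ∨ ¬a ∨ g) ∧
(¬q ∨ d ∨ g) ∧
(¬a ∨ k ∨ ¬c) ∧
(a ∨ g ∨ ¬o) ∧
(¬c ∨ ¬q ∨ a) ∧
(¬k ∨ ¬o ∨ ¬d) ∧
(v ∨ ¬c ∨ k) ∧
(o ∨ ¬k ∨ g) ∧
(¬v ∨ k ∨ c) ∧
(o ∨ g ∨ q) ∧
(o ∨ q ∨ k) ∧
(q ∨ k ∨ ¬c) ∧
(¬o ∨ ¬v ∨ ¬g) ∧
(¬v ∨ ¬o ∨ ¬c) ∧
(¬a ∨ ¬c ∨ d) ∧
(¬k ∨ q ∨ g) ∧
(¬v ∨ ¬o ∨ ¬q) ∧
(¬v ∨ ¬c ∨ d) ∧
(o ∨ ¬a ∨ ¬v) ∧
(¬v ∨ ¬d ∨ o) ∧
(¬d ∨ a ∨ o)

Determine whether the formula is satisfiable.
No

No, the formula is not satisfiable.

No assignment of truth values to the variables can make all 40 clauses true simultaneously.

The formula is UNSAT (unsatisfiable).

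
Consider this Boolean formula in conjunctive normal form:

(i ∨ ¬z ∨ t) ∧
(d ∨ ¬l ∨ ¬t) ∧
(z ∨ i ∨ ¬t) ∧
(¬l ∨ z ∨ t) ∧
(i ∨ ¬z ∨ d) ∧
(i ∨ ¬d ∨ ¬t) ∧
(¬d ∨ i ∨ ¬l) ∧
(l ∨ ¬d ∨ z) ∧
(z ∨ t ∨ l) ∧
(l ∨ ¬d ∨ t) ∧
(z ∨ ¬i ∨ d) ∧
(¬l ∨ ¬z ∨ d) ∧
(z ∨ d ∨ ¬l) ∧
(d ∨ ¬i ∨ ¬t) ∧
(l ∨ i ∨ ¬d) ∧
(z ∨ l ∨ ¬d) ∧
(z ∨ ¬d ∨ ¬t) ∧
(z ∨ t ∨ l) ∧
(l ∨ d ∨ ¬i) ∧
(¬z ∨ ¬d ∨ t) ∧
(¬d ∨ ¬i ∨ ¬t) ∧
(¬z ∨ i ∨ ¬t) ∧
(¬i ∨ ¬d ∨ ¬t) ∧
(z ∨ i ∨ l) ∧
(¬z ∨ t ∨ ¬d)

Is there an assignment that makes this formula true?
No

No, the formula is not satisfiable.

No assignment of truth values to the variables can make all 25 clauses true simultaneously.

The formula is UNSAT (unsatisfiable).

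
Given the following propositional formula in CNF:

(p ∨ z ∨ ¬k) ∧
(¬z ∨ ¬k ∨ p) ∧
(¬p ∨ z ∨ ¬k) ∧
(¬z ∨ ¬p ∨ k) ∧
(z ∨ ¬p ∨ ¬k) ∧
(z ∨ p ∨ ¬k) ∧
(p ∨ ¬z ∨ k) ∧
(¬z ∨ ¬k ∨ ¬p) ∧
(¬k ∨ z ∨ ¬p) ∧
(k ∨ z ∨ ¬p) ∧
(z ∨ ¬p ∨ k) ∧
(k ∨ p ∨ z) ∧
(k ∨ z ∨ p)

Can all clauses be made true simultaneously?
No

No, the formula is not satisfiable.

No assignment of truth values to the variables can make all 13 clauses true simultaneously.

The formula is UNSAT (unsatisfiable).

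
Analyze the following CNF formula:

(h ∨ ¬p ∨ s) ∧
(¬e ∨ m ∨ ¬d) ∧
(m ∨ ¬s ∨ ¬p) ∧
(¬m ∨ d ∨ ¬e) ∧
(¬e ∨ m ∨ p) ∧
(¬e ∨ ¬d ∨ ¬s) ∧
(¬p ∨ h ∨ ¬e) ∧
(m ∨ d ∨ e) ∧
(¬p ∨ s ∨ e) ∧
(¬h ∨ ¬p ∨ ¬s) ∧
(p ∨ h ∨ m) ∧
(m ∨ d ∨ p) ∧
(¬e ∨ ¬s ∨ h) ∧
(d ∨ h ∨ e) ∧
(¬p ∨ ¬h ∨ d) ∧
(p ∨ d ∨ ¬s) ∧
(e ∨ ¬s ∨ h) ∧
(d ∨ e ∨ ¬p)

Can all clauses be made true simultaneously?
Yes

Yes, the formula is satisfiable.

One satisfying assignment is: p=False, m=True, e=False, s=False, d=False, h=True

Verification: With this assignment, all 18 clauses evaluate to true.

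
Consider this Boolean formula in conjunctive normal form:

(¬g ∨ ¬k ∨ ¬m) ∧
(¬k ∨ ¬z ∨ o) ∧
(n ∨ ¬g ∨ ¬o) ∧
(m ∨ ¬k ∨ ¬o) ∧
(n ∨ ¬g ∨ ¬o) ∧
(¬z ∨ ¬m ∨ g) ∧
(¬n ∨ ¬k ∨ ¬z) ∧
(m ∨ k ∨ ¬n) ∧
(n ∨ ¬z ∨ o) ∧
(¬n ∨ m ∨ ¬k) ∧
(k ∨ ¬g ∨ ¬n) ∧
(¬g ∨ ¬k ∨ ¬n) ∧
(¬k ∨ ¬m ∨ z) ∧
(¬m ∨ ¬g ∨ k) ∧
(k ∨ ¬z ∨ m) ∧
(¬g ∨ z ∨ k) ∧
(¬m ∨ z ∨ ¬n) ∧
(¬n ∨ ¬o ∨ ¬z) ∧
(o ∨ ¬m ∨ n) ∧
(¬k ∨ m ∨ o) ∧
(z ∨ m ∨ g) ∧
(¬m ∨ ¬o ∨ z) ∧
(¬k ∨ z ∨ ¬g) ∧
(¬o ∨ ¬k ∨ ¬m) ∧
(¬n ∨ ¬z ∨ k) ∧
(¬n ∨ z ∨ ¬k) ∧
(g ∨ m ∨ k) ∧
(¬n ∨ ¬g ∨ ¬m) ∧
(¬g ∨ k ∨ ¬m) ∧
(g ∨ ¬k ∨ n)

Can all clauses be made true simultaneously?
No

No, the formula is not satisfiable.

No assignment of truth values to the variables can make all 30 clauses true simultaneously.

The formula is UNSAT (unsatisfiable).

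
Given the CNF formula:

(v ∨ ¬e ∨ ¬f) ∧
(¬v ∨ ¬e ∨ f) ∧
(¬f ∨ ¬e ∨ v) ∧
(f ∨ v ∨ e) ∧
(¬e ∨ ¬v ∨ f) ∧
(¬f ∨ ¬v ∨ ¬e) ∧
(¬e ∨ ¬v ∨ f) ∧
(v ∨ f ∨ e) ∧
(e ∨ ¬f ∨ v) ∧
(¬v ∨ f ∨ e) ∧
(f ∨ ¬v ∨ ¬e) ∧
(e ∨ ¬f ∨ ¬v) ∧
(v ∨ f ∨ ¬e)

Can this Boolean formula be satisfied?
No

No, the formula is not satisfiable.

No assignment of truth values to the variables can make all 13 clauses true simultaneously.

The formula is UNSAT (unsatisfiable).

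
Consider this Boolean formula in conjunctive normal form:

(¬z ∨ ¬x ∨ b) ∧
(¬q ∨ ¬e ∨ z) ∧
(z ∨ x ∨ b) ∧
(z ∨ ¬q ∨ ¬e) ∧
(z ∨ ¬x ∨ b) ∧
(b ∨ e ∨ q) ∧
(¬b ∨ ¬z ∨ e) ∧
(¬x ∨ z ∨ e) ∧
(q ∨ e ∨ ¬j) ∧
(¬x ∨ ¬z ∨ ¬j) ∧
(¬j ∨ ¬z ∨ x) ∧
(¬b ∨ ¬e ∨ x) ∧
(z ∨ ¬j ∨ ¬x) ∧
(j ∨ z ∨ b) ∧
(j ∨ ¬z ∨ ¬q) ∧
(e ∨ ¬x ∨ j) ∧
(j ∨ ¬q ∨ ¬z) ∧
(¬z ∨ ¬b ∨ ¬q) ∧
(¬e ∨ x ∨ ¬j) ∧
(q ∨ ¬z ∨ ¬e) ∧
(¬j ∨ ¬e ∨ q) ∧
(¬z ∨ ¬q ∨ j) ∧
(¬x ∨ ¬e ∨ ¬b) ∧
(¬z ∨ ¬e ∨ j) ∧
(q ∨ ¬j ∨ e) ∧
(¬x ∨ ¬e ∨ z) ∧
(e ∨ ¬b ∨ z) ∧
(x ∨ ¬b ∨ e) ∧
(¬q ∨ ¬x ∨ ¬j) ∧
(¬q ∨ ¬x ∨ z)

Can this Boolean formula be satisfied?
No

No, the formula is not satisfiable.

No assignment of truth values to the variables can make all 30 clauses true simultaneously.

The formula is UNSAT (unsatisfiable).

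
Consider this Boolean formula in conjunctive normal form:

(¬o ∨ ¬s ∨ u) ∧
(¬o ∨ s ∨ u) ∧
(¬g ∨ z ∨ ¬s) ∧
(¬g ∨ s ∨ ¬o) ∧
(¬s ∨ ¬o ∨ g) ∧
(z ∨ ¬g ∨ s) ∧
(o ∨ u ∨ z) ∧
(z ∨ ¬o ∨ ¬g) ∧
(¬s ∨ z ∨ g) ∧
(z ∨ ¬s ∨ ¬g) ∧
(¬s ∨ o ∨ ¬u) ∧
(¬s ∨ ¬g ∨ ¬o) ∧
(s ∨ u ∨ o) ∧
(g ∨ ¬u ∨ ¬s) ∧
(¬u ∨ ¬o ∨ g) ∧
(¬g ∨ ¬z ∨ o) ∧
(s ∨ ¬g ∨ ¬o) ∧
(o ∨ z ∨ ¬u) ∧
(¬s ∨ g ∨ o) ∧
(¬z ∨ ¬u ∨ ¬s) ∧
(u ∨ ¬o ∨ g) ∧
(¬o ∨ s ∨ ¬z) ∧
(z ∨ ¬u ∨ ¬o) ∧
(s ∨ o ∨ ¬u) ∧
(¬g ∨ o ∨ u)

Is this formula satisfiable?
No

No, the formula is not satisfiable.

No assignment of truth values to the variables can make all 25 clauses true simultaneously.

The formula is UNSAT (unsatisfiable).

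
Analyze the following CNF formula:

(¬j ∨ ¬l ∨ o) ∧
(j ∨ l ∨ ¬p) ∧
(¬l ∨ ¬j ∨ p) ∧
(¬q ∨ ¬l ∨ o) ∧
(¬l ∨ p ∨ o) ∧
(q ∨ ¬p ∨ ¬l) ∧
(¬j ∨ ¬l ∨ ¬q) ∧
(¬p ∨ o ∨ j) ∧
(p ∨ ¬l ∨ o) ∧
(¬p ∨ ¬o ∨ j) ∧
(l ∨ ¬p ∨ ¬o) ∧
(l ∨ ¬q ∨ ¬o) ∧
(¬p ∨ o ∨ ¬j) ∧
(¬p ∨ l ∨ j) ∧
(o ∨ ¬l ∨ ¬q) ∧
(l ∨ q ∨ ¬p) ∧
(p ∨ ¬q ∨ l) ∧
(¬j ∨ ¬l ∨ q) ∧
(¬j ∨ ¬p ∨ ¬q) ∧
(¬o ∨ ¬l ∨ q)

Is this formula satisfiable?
Yes

Yes, the formula is satisfiable.

One satisfying assignment is: j=False, o=False, l=False, q=False, p=False

Verification: With this assignment, all 20 clauses evaluate to true.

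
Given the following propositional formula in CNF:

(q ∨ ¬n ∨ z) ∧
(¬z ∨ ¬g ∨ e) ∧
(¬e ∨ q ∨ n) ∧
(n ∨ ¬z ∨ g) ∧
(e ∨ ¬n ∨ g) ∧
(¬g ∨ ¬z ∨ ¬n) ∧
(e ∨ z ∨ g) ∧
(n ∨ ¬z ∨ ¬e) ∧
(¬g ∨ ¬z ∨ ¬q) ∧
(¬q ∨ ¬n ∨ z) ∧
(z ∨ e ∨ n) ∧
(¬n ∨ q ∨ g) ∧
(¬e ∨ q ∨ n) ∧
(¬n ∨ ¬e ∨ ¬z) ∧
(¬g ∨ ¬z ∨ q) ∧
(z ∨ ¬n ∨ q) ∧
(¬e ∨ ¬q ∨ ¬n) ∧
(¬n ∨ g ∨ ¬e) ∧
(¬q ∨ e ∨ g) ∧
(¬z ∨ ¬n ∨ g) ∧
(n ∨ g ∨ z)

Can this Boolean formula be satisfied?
Yes

Yes, the formula is satisfiable.

One satisfying assignment is: z=False, g=True, n=False, q=True, e=True

Verification: With this assignment, all 21 clauses evaluate to true.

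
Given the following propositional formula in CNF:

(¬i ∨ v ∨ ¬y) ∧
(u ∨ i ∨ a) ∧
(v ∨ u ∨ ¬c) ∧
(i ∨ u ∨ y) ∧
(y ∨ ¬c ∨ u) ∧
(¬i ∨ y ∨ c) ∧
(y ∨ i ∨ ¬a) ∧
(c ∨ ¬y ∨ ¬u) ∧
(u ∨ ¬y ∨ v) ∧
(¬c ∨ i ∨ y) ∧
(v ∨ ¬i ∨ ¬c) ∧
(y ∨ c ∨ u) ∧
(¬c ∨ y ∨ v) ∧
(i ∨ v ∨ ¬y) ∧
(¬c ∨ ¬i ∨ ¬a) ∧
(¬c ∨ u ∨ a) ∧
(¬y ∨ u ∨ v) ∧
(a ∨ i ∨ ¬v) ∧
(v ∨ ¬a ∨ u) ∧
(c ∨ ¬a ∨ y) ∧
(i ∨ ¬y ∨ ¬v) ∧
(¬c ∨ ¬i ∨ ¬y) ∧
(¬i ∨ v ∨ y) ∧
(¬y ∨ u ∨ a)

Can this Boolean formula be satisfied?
Yes

Yes, the formula is satisfiable.

One satisfying assignment is: i=False, v=False, u=True, y=False, a=False, c=False

Verification: With this assignment, all 24 clauses evaluate to true.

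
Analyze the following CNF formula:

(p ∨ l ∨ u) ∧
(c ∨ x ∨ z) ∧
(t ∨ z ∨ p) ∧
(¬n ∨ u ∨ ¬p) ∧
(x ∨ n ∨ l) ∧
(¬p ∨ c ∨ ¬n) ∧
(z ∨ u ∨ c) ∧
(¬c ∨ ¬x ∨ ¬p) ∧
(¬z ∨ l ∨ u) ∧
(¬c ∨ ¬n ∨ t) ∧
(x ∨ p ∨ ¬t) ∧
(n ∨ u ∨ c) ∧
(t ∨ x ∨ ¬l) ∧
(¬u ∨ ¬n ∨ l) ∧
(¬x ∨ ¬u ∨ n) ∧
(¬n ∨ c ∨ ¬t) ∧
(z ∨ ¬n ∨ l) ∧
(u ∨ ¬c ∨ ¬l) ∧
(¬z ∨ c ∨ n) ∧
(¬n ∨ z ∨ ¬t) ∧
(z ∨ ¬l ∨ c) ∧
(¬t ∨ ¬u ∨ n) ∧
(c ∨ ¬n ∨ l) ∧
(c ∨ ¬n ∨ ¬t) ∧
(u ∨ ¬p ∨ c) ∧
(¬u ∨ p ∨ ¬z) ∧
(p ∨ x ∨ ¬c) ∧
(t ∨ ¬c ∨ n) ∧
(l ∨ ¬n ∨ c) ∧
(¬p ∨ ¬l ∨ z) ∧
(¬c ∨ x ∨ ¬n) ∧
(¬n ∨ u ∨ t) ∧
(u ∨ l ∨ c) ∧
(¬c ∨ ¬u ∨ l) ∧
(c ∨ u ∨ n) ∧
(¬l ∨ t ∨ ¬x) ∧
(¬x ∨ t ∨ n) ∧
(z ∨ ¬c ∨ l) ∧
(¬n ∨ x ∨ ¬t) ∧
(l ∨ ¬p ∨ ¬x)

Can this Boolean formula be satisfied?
No

No, the formula is not satisfiable.

No assignment of truth values to the variables can make all 40 clauses true simultaneously.

The formula is UNSAT (unsatisfiable).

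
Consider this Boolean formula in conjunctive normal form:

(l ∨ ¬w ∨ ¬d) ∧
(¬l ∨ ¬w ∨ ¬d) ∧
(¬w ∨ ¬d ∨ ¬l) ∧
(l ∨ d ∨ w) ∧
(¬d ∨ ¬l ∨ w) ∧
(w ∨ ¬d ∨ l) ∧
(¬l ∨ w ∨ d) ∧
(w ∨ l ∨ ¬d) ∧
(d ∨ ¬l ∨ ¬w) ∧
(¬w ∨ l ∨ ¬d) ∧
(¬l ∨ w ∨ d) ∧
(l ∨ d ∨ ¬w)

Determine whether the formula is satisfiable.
No

No, the formula is not satisfiable.

No assignment of truth values to the variables can make all 12 clauses true simultaneously.

The formula is UNSAT (unsatisfiable).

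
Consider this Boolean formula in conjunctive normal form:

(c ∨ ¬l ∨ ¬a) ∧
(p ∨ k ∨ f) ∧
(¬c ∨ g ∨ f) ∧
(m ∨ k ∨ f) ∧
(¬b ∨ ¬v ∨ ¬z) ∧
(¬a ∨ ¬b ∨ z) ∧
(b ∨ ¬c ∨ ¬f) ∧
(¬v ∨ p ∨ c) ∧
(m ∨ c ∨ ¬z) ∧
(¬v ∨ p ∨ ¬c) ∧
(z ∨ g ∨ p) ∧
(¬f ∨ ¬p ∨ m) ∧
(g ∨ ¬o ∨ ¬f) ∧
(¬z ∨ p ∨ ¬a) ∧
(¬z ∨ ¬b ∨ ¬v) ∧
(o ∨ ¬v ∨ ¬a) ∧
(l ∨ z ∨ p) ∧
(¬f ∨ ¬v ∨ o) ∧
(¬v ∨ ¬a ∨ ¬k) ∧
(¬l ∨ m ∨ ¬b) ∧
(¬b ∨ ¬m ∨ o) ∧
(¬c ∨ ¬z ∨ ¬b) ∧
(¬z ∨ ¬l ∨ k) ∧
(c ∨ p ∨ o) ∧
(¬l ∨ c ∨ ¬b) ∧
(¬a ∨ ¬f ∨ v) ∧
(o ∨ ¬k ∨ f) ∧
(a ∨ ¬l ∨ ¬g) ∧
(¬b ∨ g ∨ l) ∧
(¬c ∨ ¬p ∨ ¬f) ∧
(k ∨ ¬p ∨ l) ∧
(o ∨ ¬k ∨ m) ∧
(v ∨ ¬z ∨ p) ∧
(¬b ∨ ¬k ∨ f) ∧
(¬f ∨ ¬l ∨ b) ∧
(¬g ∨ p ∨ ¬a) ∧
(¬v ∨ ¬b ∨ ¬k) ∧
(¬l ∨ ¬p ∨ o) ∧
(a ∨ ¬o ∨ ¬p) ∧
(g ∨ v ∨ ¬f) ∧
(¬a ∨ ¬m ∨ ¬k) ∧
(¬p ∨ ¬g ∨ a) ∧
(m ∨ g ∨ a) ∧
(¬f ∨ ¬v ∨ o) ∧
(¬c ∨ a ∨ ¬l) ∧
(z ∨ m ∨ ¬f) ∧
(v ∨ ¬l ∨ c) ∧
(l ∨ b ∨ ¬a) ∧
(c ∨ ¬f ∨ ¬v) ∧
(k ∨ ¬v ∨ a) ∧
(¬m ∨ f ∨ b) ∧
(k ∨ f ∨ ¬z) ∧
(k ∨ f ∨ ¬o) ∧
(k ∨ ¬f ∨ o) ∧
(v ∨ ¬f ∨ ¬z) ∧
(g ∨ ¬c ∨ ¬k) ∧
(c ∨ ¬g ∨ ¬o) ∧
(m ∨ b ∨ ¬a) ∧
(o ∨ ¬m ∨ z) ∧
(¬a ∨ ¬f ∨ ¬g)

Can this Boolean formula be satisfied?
No

No, the formula is not satisfiable.

No assignment of truth values to the variables can make all 60 clauses true simultaneously.

The formula is UNSAT (unsatisfiable).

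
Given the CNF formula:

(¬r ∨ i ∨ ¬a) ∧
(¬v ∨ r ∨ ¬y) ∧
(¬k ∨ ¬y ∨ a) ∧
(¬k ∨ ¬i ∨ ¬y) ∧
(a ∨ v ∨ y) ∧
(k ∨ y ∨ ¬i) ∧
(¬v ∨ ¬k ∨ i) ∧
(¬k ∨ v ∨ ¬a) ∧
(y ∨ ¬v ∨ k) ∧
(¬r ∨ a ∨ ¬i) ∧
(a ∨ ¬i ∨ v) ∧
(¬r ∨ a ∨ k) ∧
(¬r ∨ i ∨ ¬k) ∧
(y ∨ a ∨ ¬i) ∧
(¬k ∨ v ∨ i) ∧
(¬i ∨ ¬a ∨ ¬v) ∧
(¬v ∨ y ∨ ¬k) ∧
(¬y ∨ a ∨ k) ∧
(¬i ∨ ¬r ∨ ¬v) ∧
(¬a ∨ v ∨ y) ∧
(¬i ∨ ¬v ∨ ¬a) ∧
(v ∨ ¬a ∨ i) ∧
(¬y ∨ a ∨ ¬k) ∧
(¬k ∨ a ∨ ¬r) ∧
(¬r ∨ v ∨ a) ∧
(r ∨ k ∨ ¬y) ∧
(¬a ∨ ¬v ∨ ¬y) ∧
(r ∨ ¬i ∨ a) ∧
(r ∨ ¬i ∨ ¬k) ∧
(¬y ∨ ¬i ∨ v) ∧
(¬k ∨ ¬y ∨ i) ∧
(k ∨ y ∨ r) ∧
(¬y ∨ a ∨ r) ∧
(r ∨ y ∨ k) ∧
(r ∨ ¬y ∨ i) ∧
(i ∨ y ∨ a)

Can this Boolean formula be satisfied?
No

No, the formula is not satisfiable.

No assignment of truth values to the variables can make all 36 clauses true simultaneously.

The formula is UNSAT (unsatisfiable).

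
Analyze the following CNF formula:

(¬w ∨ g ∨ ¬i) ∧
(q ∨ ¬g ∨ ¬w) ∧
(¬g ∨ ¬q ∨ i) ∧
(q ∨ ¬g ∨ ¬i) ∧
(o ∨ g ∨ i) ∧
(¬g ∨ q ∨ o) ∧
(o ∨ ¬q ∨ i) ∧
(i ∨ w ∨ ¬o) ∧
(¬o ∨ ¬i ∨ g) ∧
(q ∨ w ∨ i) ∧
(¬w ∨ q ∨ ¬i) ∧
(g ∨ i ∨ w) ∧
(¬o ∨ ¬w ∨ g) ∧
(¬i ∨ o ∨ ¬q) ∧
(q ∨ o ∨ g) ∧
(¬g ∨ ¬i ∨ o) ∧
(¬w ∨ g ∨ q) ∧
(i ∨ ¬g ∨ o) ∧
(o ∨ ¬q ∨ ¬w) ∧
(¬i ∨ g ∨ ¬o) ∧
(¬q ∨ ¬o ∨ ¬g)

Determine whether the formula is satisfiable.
No

No, the formula is not satisfiable.

No assignment of truth values to the variables can make all 21 clauses true simultaneously.

The formula is UNSAT (unsatisfiable).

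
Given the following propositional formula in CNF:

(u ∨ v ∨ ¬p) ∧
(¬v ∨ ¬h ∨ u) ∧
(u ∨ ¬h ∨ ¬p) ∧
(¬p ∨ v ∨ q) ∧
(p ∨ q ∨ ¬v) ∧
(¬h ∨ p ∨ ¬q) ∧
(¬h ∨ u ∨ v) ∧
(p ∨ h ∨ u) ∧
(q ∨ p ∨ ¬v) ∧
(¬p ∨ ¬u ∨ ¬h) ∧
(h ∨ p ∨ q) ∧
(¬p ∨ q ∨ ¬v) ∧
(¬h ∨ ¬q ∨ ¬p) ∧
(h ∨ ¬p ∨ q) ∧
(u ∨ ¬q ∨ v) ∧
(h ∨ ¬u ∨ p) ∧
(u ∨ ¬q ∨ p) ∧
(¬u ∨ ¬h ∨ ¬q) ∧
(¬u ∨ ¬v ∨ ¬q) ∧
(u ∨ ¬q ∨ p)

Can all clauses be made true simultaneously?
Yes

Yes, the formula is satisfiable.

One satisfying assignment is: q=False, u=True, p=False, h=True, v=False

Verification: With this assignment, all 20 clauses evaluate to true.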